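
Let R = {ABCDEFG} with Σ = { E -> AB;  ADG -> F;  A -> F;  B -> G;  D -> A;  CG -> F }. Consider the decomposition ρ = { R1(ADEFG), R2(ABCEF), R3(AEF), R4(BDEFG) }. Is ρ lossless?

Chase test. Columns are ABCDEFG; row i has aⱼ where attribute j ∈ Ri, else bᵢⱼ.
Initial tableau (one row per fragment):
  row 1: a1 b12 b13 a4 a5 a6 a7
  row 2: a1 a2 a3 b24 a5 a6 b27
  row 3: a1 b32 b33 b34 a5 a6 b37
  row 4: b41 a2 b43 a4 a5 a6 a7
Rows 1 and 2 agree on E; apply E→AB and equate their AB entries.
Rows 1 and 3 agree on E; apply E→AB and equate their AB entries.
Rows 1 and 4 agree on E; apply E→AB and equate their AB entries.
Rows 1 and 2 agree on B; apply B→G and equate their G entries.
Rows 1 and 3 agree on B; apply B→G and equate their G entries.
No row becomes fully distinguished — the join is lossy.

No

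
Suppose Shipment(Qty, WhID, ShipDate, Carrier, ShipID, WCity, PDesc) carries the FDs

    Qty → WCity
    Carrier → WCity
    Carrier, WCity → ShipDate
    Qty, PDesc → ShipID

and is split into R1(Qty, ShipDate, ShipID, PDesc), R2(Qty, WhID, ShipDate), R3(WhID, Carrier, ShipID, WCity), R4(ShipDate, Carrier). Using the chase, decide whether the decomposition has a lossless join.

Chase test. Columns are Qty, WhID, ShipDate, Carrier, ShipID, WCity, PDesc; row i has aⱼ where attribute j ∈ Ri, else bᵢⱼ.
Initial tableau (one row per fragment):
  row 1: a1 b12 a3 b14 a5 b16 a7
  row 2: a1 a2 a3 b24 b25 b26 b27
  row 3: b31 a2 b33 a4 a5 a6 b37
  row 4: b41 b42 a3 a4 b45 b46 b47
Rows 1 and 2 agree on Qty; apply Qty→WCity and equate their WCity entries.
Rows 3 and 4 agree on Carrier; apply Carrier→WCity and equate their WCity entries.
Rows 3 and 4 agree on Carrier, WCity; apply Carrier, WCity→ShipDate and equate their ShipDate entries.
No row becomes fully distinguished — the join is lossy.

No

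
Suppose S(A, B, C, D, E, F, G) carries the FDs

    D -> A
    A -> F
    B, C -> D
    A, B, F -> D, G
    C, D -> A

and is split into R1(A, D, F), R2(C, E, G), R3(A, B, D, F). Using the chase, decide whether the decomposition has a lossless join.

Chase test. Columns are A, B, C, D, E, F, G; row i has aⱼ where attribute j ∈ Ri, else bᵢⱼ.
Initial tableau (one row per fragment):
  row 1: a1 b12 b13 a4 b15 a6 b17
  row 2: b21 b22 a3 b24 a5 b26 a7
  row 3: a1 a2 b33 a4 b35 a6 b37
No row becomes fully distinguished — the join is lossy.

No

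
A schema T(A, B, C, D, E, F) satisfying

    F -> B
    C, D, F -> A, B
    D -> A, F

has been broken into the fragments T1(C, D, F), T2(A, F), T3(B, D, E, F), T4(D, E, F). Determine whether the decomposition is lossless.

No

Chase test. Columns are A, B, C, D, E, F; row i has aⱼ where attribute j ∈ Ti, else bᵢⱼ.
Initial tableau (one row per fragment):
  row 1: b11 b12 a3 a4 b15 a6
  row 2: a1 b22 b23 b24 b25 a6
  row 3: b31 a2 b33 a4 a5 a6
  row 4: b41 b42 b43 a4 a5 a6
Rows 1 and 2 agree on F; apply F→B and equate their B entries.
Rows 1 and 3 agree on F; apply F→B and equate their B entries.
Rows 1 and 4 agree on F; apply F→B and equate their B entries.
Rows 1 and 3 agree on D; apply D→A, F and equate their A, F entries.
Rows 1 and 4 agree on D; apply D→A, F and equate their A, F entries.
No row becomes fully distinguished — the join is lossy.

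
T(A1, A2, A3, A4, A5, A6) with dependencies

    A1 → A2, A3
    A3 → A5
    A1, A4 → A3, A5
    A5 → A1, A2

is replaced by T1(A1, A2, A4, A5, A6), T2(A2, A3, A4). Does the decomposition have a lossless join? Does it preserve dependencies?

lossy and not dependency-preserving

Lossless test: (A2, A4)⁺ = {A2, A4}, which is a superkey of neither fragment — lossy.
Dependency preservation: the restricted closure of {A1} across the fragments never reaches {A2, A3}, so A1 → A2, A3 cannot be enforced without a join — not preserved.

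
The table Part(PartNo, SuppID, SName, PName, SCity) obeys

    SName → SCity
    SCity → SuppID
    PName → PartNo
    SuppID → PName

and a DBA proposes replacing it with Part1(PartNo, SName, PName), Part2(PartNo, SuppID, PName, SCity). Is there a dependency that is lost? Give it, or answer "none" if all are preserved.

SName → SCity

Check SName → SCity: no single fragment contains all of {SName, SCity}, and the restricted closure of {SName} across the fragments never reaches {SCity}.
SCity → SuppID is preserved.
PName → PartNo is preserved.
SuppID → PName is preserved.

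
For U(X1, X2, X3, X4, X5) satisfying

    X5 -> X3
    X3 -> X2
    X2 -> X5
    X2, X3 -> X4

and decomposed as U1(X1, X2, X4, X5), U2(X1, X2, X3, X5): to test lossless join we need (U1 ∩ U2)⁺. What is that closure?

U1 ∩ U2 = {X1, X2, X5}.
X5 → X3 applies, adding X3
X2, X3 → X4 applies, adding X4
Closure: {X1, X2, X3, X4, X5}.

X1, X2, X3, X4, X5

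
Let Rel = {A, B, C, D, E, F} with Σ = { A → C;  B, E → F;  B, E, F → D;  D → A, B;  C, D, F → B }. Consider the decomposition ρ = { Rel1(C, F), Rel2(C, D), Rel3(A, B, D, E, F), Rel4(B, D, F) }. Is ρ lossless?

Chase test. Columns are A, B, C, D, E, F; row i has aⱼ where attribute j ∈ Reli, else bᵢⱼ.
Initial tableau (one row per fragment):
  row 1: b11 b12 a3 b14 b15 a6
  row 2: b21 b22 a3 a4 b25 b26
  row 3: a1 a2 b33 a4 a5 a6
  row 4: b41 a2 b43 a4 b45 a6
Rows 2 and 3 agree on D; apply D→A, B and equate their A, B entries.
Rows 2 and 4 agree on D; apply D→A, B and equate their A, B entries.
Rows 2 and 3 agree on A; apply A→C and equate their C entries.
Rows 2 and 4 agree on A; apply A→C and equate their C entries.
Row 3 is now all distinguished symbols — the join is lossless.

Yes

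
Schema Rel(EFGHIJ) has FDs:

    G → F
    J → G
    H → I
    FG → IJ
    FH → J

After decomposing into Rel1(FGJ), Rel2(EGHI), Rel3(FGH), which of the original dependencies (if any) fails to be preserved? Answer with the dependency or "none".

G → F lies within Rel1.
J → G lies within Rel1.
H → I lies within Rel2.
FG → IJ: restricted closure across fragments reaches IJ.
FH → J: restricted closure across fragments reaches J.
Every dependency is enforceable on the fragments, so the decomposition is dependency-preserving.

none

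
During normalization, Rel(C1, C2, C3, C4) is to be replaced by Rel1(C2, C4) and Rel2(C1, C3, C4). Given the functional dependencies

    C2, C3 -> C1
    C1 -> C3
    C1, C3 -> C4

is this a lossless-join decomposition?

Common attributes: Rel1 ∩ Rel2 = {C4}.
No dependency enlarges {C4}, so (C4)⁺ = {C4}.
The closure contains neither all of Rel1 = {C2, C4} nor all of Rel2 = {C1, C3, C4}, so the common attributes are not a superkey of either fragment. The join is lossy.

No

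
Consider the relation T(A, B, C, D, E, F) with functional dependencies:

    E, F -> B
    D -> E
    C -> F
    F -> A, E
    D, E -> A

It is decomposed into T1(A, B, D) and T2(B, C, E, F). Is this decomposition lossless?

Common attributes: T1 ∩ T2 = {B}.
No dependency enlarges {B}, so (B)⁺ = {B}.
The closure contains neither all of T1 = {A, B, D} nor all of T2 = {B, C, E, F}, so the common attributes are not a superkey of either fragment. The join is lossy.

No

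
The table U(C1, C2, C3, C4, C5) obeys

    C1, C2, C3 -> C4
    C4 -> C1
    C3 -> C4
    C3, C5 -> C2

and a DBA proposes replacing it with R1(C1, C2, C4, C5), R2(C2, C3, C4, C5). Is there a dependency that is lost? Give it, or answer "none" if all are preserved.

C1, C2, C3 → C4: restricted closure across fragments reaches C4.
C4 → C1 lies within R1.
C3 → C4 lies within R2.
C3, C5 → C2 lies within R2.
Every dependency is enforceable on the fragments, so the decomposition is dependency-preserving.

none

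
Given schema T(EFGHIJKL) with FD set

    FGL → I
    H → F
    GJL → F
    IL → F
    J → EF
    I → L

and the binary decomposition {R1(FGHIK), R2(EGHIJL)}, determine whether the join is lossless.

No

Common attributes: R1 ∩ R2 = {GHI}.
Closure of {GHI}: H → F applies, adding F; I → L applies, adding L. So (GHI)⁺ = {FGHIL}.
The closure contains neither all of R1 = {FGHIK} nor all of R2 = {EGHIJL}, so the common attributes are not a superkey of either fragment. The join is lossy.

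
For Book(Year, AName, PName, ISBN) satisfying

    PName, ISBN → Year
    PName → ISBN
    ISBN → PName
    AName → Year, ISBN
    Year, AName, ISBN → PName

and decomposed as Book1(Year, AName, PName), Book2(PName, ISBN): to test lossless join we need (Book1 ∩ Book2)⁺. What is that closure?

Book1 ∩ Book2 = {PName}.
PName → ISBN applies, adding ISBN
PName, ISBN → Year applies, adding Year
Closure: {Year, PName, ISBN}.

Year, PName, ISBN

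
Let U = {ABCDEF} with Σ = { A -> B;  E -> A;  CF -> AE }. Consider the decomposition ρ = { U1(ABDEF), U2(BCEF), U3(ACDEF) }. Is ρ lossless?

Yes

Chase test. Columns are ABCDEF; row i has aⱼ where attribute j ∈ Ui, else bᵢⱼ.
Initial tableau (one row per fragment):
  row 1: a1 a2 b13 a4 a5 a6
  row 2: b21 a2 a3 b24 a5 a6
  row 3: a1 b32 a3 a4 a5 a6
Rows 1 and 3 agree on A; apply A→B and equate their B entries.
Rows 1 and 2 agree on E; apply E→A and equate their A entries.
Row 3 is now all distinguished symbols — the join is lossless.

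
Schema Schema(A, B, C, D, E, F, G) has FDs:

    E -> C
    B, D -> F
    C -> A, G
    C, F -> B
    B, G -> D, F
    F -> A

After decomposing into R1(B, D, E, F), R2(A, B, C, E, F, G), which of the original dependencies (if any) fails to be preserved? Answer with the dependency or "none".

Check B, G → D, F: no single fragment contains all of {B, D, F, G}, and the restricted closure of {B, G} across the fragments never reaches {D, F}.
E → C is preserved.
B, D → F is preserved.
C → A, G is preserved.
C, F → B is preserved.
F → A is preserved.

B, G -> D, F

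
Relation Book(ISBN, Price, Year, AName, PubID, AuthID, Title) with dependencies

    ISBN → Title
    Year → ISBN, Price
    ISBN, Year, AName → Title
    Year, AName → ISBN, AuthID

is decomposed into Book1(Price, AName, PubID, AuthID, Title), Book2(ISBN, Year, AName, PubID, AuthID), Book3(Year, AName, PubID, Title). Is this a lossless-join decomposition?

No

Chase test. Columns are ISBN, Price, Year, AName, PubID, AuthID, Title; row i has aⱼ where attribute j ∈ Booki, else bᵢⱼ.
Initial tableau (one row per fragment):
  row 1: b11 a2 b13 a4 a5 a6 a7
  row 2: a1 b22 a3 a4 a5 a6 b27
  row 3: b31 b32 a3 a4 a5 b36 a7
Rows 2 and 3 agree on Year; apply Year→ISBN, Price and equate their ISBN, Price entries.
Rows 2 and 3 agree on ISBN, Year, AName; apply ISBN, Year, AName→Title and equate their Title entries.
Rows 2 and 3 agree on Year, AName; apply Year, AName→ISBN, AuthID and equate their ISBN, AuthID entries.
No row becomes fully distinguished — the join is lossy.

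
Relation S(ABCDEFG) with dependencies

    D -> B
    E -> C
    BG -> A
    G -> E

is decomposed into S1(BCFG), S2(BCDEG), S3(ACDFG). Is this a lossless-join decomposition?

Yes

Chase test. Columns are ABCDEFG; row i has aⱼ where attribute j ∈ Si, else bᵢⱼ.
Initial tableau (one row per fragment):
  row 1: b11 a2 a3 b14 b15 a6 a7
  row 2: b21 a2 a3 a4 a5 b26 a7
  row 3: a1 b32 a3 a4 b35 a6 a7
Rows 2 and 3 agree on D; apply D→B and equate their B entries.
Rows 1 and 2 agree on BG; apply BG→A and equate their A entries.
Rows 1 and 3 agree on BG; apply BG→A and equate their A entries.
Rows 1 and 2 agree on G; apply G→E and equate their E entries.
Rows 1 and 3 agree on G; apply G→E and equate their E entries.
Row 3 is now all distinguished symbols — the join is lossless.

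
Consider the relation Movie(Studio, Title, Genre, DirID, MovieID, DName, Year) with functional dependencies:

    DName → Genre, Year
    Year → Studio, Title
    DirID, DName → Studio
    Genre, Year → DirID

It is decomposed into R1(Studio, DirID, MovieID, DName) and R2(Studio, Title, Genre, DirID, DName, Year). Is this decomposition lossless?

Common attributes: R1 ∩ R2 = {Studio, DirID, DName}.
Closure of {Studio, DirID, DName}: DName → Genre, Year applies, adding Genre, Year; Year → Studio, Title applies, adding Title. So (Studio, DirID, DName)⁺ = {Studio, Title, Genre, DirID, DName, Year}.
This closure contains every attribute of R2, so R1 ∩ R2 → R2. The join is lossless.

Yes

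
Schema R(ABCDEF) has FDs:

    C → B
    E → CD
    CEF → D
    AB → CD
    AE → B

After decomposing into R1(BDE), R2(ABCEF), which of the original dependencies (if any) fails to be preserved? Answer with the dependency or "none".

AB → CD

Check AB → CD: no single fragment contains all of {ABCD}, and the restricted closure of {AB} across the fragments never reaches {CD}.
C → B is preserved.
E → CD is preserved.
CEF → D is preserved.
AE → B is preserved.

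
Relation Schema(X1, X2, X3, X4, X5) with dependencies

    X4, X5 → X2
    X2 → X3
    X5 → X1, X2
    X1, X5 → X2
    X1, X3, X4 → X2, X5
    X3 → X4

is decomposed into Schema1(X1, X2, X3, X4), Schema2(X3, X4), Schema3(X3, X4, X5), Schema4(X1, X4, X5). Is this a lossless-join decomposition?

Yes

Chase test. Columns are X1, X2, X3, X4, X5; row i has aⱼ where attribute j ∈ Schemai, else bᵢⱼ.
Initial tableau (one row per fragment):
  row 1: a1 a2 a3 a4 b15
  row 2: b21 b22 a3 a4 b25
  row 3: b31 b32 a3 a4 a5
  row 4: a1 b42 b43 a4 a5
Rows 3 and 4 agree on X4, X5; apply X4, X5→X2 and equate their X2 entries.
Rows 3 and 4 agree on X2; apply X2→X3 and equate their X3 entries.
Rows 3 and 4 agree on X5; apply X5→X1, X2 and equate their X1, X2 entries.
Rows 1 and 3 agree on X1, X3, X4; apply X1, X3, X4→X2, X5 and equate their X2, X5 entries.
Row 1 is now all distinguished symbols — the join is lossless.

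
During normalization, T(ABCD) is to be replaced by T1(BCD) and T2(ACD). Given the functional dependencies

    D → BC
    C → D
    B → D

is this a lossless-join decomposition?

Yes

Common attributes: T1 ∩ T2 = {CD}.
Closure of {CD}: D → BC applies, adding B. So (CD)⁺ = {BCD}.
This closure contains every attribute of T1, so T1 ∩ T2 → T1. The join is lossless.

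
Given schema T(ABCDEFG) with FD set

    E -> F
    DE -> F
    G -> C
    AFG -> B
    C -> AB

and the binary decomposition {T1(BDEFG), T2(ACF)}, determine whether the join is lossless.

No

Common attributes: T1 ∩ T2 = {F}.
No dependency enlarges {F}, so (F)⁺ = {F}.
The closure contains neither all of T1 = {BDEFG} nor all of T2 = {ACF}, so the common attributes are not a superkey of either fragment. The join is lossy.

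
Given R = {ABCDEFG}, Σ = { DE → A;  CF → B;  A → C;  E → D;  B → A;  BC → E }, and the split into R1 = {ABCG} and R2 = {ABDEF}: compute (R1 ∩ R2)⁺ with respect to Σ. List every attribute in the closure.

ABCDE

R1 ∩ R2 = {AB}.
A → C applies, adding C
BC → E applies, adding E
E → D applies, adding D
Closure: {ABCDE}.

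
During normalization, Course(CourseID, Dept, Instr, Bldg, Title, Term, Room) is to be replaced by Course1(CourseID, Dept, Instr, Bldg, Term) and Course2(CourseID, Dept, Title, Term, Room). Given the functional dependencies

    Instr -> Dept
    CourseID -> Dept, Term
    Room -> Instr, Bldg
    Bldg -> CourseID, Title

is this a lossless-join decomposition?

Common attributes: Course1 ∩ Course2 = {CourseID, Dept, Term}.
No dependency enlarges {CourseID, Dept, Term}, so (CourseID, Dept, Term)⁺ = {CourseID, Dept, Term}.
The closure contains neither all of Course1 = {CourseID, Dept, Instr, Bldg, Term} nor all of Course2 = {CourseID, Dept, Title, Term, Room}, so the common attributes are not a superkey of either fragment. The join is lossy.

No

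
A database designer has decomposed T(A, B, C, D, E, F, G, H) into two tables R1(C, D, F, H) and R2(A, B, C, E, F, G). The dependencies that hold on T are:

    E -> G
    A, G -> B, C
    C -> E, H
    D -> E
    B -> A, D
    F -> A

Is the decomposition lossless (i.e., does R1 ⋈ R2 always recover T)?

Common attributes: R1 ∩ R2 = {C, F}.
Closure of {C, F}: C → E, H applies, adding E, H; F → A applies, adding A; E → G applies, adding G; A, G → B, C applies, adding B; B → A, D applies, adding D. So (C, F)⁺ = {A, B, C, D, E, F, G, H}.
This closure contains every attribute of R1, so R1 ∩ R2 → R1. The join is lossless.

Yes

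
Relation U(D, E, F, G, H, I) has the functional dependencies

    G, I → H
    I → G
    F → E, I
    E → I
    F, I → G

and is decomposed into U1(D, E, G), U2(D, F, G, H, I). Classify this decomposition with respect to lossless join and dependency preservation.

lossy and not dependency-preserving

Lossless test: (D, G)⁺ = {D, G}, which is a superkey of neither fragment — lossy.
Dependency preservation: the restricted closure of {F} across the fragments never reaches {E, I}, so F → E, I cannot be enforced without a join — not preserved.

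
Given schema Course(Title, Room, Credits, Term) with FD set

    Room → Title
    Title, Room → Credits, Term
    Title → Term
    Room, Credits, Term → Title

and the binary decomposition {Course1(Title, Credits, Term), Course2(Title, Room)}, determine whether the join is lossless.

No

Common attributes: Course1 ∩ Course2 = {Title}.
Closure of {Title}: Title → Term applies, adding Term. So (Title)⁺ = {Title, Term}.
The closure contains neither all of Course1 = {Title, Credits, Term} nor all of Course2 = {Title, Room}, so the common attributes are not a superkey of either fragment. The join is lossy.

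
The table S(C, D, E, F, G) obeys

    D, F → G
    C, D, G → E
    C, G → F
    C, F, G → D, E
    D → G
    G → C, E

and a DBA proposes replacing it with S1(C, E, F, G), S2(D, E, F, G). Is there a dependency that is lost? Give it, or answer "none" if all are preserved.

none

D, F → G lies within S2.
C, D, G → E: restricted closure across fragments reaches E.
C, G → F lies within S1.
C, F, G → D, E: restricted closure across fragments reaches D, E.
D → G lies within S2.
G → C, E lies within S1.
Every dependency is enforceable on the fragments, so the decomposition is dependency-preserving.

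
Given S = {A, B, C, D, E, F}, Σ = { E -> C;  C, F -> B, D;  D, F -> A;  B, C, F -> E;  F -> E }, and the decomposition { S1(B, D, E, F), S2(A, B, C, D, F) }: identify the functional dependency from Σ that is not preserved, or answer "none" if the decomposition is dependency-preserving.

Check E → C: no single fragment contains all of {C, E}, and the restricted closure of {E} across the fragments never reaches {C}.
C, F → B, D is preserved.
D, F → A is preserved.
B, C, F → E is preserved.
F → E is preserved.

E -> C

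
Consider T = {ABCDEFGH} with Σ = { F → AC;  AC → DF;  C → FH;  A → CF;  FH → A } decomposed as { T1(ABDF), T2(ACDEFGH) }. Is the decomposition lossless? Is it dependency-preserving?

lossy but dependency-preserving

Lossless test: (ADF)⁺ = {ACDFH}, which is a superkey of neither fragment — lossy.
Dependency preservation: every FD's attributes lie within a single fragment, so each can be enforced locally — preserved.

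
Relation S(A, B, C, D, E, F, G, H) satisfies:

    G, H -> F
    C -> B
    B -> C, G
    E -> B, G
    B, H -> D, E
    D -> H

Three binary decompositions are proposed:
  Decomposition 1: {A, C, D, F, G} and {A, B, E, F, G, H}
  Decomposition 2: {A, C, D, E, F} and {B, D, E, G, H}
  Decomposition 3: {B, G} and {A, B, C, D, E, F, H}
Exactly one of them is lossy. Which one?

Decomposition 1: common = {A, F, G}, closure = {A, F, G} → lossy.
Decomposition 2: common = {D, E}, closure = {B, C, D, E, F, G, H} → lossless.
Decomposition 3: common = {B}, closure = {B, C, G} → lossless.

Decomposition 1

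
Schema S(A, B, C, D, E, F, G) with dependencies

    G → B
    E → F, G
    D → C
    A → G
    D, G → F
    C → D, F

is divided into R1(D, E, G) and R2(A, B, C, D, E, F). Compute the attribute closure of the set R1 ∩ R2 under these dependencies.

B, C, D, E, F, G

R1 ∩ R2 = {D, E}.
E → F, G applies, adding F, G
D → C applies, adding C
G → B applies, adding B
Closure: {B, C, D, E, F, G}.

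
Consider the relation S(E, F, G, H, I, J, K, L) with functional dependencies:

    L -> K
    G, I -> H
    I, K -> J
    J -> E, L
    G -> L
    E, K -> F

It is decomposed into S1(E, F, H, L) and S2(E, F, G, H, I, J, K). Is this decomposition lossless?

No

Common attributes: S1 ∩ S2 = {E, F, H}.
No dependency enlarges {E, F, H}, so (E, F, H)⁺ = {E, F, H}.
The closure contains neither all of S1 = {E, F, H, L} nor all of S2 = {E, F, G, H, I, J, K}, so the common attributes are not a superkey of either fragment. The join is lossy.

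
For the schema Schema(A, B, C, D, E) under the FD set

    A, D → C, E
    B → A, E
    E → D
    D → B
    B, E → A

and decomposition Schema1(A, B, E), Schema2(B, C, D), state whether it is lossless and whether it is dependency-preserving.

lossless and dependency-preserving

Lossless test: (B)⁺ = {A, B, C, D, E}, which contains all of one fragment — lossless.
Dependency preservation: A, D → C, E; E → D are not contained in any single fragment, but the restricted closure of each left-hand side across the fragments still reaches the right-hand side; the remaining FDs each lie inside some fragment. All dependencies are preserved.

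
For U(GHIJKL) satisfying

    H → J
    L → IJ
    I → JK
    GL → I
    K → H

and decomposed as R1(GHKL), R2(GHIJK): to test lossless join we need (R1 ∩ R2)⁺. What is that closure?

R1 ∩ R2 = {GHK}.
H → J applies, adding J
Closure: {GHJK}.

GHJK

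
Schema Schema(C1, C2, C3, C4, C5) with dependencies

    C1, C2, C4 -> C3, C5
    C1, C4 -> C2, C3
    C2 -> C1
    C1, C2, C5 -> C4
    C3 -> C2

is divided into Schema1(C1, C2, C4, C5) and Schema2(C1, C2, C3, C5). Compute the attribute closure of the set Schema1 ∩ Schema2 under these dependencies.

C1, C2, C3, C4, C5

Schema1 ∩ Schema2 = {C1, C2, C5}.
C1, C2, C5 → C4 applies, adding C4
C1, C2, C4 → C3, C5 applies, adding C3
Closure: {C1, C2, C3, C4, C5}.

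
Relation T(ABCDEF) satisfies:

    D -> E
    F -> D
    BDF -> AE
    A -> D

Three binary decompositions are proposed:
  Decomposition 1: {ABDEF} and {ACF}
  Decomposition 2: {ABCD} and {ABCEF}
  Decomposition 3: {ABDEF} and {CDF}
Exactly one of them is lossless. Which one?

Decomposition 2

Decomposition 1: common = {AF}, closure = {ADEF} → lossy.
Decomposition 2: common = {ABC}, closure = {ABCDE} → lossless.
Decomposition 3: common = {DF}, closure = {DEF} → lossy.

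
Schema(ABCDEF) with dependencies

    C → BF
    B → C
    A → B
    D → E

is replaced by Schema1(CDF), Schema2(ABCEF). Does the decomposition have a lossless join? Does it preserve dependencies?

lossy and not dependency-preserving

Lossless test: (CF)⁺ = {BCF}, which is a superkey of neither fragment — lossy.
Dependency preservation: the restricted closure of {D} across the fragments never reaches {E}, so D → E cannot be enforced without a join — not preserved.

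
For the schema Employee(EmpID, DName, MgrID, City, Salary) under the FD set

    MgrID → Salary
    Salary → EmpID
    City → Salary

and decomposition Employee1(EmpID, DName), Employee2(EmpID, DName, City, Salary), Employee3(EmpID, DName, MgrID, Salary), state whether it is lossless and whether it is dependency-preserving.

Lossless test (chase): applying each FD to every pair of rows produces no changes in the tableau, so no row becomes fully distinguished — the join is lossy.
Dependency preservation: every FD's attributes lie within a single fragment, so each can be enforced locally — preserved.

lossy but dependency-preserving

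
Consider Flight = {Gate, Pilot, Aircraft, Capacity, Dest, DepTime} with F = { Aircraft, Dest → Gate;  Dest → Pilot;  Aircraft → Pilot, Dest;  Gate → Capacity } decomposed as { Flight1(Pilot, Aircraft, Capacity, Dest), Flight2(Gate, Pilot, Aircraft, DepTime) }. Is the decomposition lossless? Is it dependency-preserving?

lossless but not dependency-preserving

Lossless test: (Pilot, Aircraft)⁺ = {Gate, Pilot, Aircraft, Capacity, Dest}, which contains all of one fragment — lossless.
Dependency preservation: the restricted closure of {Gate} across the fragments never reaches {Capacity}, so Gate → Capacity cannot be enforced without a join — not preserved.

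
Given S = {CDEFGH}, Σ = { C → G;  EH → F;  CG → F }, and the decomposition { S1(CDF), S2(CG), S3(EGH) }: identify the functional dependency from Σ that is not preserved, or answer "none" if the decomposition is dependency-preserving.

EH → F

Check EH → F: no single fragment contains all of {EFH}, and the restricted closure of {EH} across the fragments never reaches {F}.
C → G is preserved.
CG → F is preserved.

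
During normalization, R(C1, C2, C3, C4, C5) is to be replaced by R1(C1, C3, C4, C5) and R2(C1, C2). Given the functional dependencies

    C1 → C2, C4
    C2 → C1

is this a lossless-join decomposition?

Yes

Common attributes: R1 ∩ R2 = {C1}.
Closure of {C1}: C1 → C2, C4 applies, adding C2, C4. So (C1)⁺ = {C1, C2, C4}.
This closure contains every attribute of R2, so R1 ∩ R2 → R2. The join is lossless.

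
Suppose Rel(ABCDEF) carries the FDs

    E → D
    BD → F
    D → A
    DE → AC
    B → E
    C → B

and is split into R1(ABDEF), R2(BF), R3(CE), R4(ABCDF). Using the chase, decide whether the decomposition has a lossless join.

Chase test. Columns are ABCDEF; row i has aⱼ where attribute j ∈ Ri, else bᵢⱼ.
Initial tableau (one row per fragment):
  row 1: a1 a2 b13 a4 a5 a6
  row 2: b21 a2 b23 b24 b25 a6
  row 3: b31 b32 a3 b34 a5 b36
  row 4: a1 a2 a3 a4 b45 a6
Rows 1 and 3 agree on E; apply E→D and equate their D entries.
Rows 1 and 3 agree on D; apply D→A and equate their A entries.
Rows 1 and 3 agree on DE; apply DE→AC and equate their AC entries.
Rows 1 and 2 agree on B; apply B→E and equate their E entries.
Rows 1 and 4 agree on B; apply B→E and equate their E entries.
Rows 1 and 3 agree on C; apply C→B and equate their B entries.
Rows 1 and 2 agree on E; apply E→D and equate their D entries.
Rows 1 and 3 agree on BD; apply BD→F and equate their F entries.
Rows 1 and 2 agree on D; apply D→A and equate their A entries.
Rows 1 and 2 agree on DE; apply DE→AC and equate their AC entries.
Row 1 is now all distinguished symbols — the join is lossless.

Yes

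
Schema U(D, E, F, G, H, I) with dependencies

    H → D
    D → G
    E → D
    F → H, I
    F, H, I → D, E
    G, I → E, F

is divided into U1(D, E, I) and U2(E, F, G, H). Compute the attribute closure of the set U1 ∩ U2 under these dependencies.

U1 ∩ U2 = {E}.
E → D applies, adding D
D → G applies, adding G
Closure: {D, E, G}.

D, E, G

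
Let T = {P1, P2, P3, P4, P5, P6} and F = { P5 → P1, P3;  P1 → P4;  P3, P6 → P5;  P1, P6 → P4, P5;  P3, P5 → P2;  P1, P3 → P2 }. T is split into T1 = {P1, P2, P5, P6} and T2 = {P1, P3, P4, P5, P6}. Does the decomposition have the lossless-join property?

Common attributes: T1 ∩ T2 = {P1, P5, P6}.
Closure of {P1, P5, P6}: P5 → P1, P3 applies, adding P3; P1 → P4 applies, adding P4; P3, P5 → P2 applies, adding P2. So (P1, P5, P6)⁺ = {P1, P2, P3, P4, P5, P6}.
This closure contains every attribute of T1, so T1 ∩ T2 → T1. The join is lossless.

Yes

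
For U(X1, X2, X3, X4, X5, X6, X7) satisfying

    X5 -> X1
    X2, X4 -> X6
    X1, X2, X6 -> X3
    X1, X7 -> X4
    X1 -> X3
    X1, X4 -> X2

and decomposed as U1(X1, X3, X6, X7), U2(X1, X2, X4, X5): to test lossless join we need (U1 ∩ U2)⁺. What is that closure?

X1, X3

U1 ∩ U2 = {X1}.
X1 → X3 applies, adding X3
Closure: {X1, X3}.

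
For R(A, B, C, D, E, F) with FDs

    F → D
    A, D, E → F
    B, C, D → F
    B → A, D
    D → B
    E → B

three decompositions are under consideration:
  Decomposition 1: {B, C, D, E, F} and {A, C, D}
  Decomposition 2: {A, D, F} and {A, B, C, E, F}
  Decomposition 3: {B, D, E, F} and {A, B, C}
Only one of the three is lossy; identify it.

Decomposition 1: common = {C, D}, closure = {A, B, C, D, F} → lossless.
Decomposition 2: common = {A, F}, closure = {A, B, D, F} → lossless.
Decomposition 3: common = {B}, closure = {A, B, D} → lossy.

Decomposition 3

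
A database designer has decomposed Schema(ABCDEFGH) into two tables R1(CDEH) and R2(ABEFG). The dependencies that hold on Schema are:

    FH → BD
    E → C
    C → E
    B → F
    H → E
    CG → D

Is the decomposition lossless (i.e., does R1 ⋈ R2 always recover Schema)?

Common attributes: R1 ∩ R2 = {E}.
Closure of {E}: E → C applies, adding C. So (E)⁺ = {CE}.
The closure contains neither all of R1 = {CDEH} nor all of R2 = {ABEFG}, so the common attributes are not a superkey of either fragment. The join is lossy.

No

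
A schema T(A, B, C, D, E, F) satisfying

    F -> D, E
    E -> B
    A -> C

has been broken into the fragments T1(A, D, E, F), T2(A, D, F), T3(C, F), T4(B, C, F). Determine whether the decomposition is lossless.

No

Chase test. Columns are A, B, C, D, E, F; row i has aⱼ where attribute j ∈ Ti, else bᵢⱼ.
Initial tableau (one row per fragment):
  row 1: a1 b12 b13 a4 a5 a6
  row 2: a1 b22 b23 a4 b25 a6
  row 3: b31 b32 a3 b34 b35 a6
  row 4: b41 a2 a3 b44 b45 a6
Rows 1 and 2 agree on F; apply F→D, E and equate their D, E entries.
Rows 1 and 3 agree on F; apply F→D, E and equate their D, E entries.
Rows 1 and 4 agree on F; apply F→D, E and equate their D, E entries.
Rows 1 and 2 agree on E; apply E→B and equate their B entries.
Rows 1 and 3 agree on E; apply E→B and equate their B entries.
Rows 1 and 4 agree on E; apply E→B and equate their B entries.
Rows 1 and 2 agree on A; apply A→C and equate their C entries.
No row becomes fully distinguished — the join is lossy.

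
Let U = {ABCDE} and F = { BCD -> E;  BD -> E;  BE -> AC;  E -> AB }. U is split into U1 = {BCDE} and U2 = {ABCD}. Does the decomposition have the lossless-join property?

Common attributes: U1 ∩ U2 = {BCD}.
Closure of {BCD}: BCD → E applies, adding E; BE → AC applies, adding A. So (BCD)⁺ = {ABCDE}.
This closure contains every attribute of U1, so U1 ∩ U2 → U1. The join is lossless.

Yes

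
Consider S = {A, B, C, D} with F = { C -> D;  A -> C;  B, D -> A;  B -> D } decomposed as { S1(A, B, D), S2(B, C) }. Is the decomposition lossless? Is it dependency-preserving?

lossless but not dependency-preserving

Lossless test: (B)⁺ = {A, B, C, D}, which contains all of one fragment — lossless.
Dependency preservation: the restricted closure of {C} across the fragments never reaches {D}, so C → D cannot be enforced without a join — not preserved.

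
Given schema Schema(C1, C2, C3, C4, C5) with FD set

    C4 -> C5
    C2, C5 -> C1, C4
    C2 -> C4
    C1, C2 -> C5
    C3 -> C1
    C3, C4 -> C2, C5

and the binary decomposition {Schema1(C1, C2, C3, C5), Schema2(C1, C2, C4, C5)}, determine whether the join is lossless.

Common attributes: Schema1 ∩ Schema2 = {C1, C2, C5}.
Closure of {C1, C2, C5}: C2, C5 → C1, C4 applies, adding C4. So (C1, C2, C5)⁺ = {C1, C2, C4, C5}.
This closure contains every attribute of Schema2, so Schema1 ∩ Schema2 → Schema2. The join is lossless.

Yes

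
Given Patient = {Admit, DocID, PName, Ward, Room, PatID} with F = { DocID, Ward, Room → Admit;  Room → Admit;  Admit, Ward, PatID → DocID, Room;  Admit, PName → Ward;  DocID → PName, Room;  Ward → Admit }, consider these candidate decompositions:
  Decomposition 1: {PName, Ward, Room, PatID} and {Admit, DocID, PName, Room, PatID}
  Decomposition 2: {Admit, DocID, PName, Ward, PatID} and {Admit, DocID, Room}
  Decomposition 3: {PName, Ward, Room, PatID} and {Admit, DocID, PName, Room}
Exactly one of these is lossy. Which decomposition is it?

Decomposition 3

Decomposition 1: common = {PName, Room, PatID}, closure = {Admit, DocID, PName, Ward, Room, PatID} → lossless.
Decomposition 2: common = {Admit, DocID}, closure = {Admit, DocID, PName, Ward, Room} → lossless.
Decomposition 3: common = {PName, Room}, closure = {Admit, PName, Ward, Room} → lossy.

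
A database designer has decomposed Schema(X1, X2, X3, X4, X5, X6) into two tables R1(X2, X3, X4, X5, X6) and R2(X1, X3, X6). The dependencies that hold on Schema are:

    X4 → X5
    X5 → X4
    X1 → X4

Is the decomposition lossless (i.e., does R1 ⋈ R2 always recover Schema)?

Common attributes: R1 ∩ R2 = {X3, X6}.
No dependency enlarges {X3, X6}, so (X3, X6)⁺ = {X3, X6}.
The closure contains neither all of R1 = {X2, X3, X4, X5, X6} nor all of R2 = {X1, X3, X6}, so the common attributes are not a superkey of either fragment. The join is lossy.

No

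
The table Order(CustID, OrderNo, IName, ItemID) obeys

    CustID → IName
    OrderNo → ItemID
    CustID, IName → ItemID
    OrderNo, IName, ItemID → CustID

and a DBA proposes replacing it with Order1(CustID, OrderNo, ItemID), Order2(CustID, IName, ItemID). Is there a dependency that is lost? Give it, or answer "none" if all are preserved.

OrderNo, IName, ItemID → CustID

Check OrderNo, IName, ItemID → CustID: no single fragment contains all of {CustID, OrderNo, IName, ItemID}, and the restricted closure of {OrderNo, IName, ItemID} across the fragments never reaches {CustID}.
CustID → IName is preserved.
OrderNo → ItemID is preserved.
CustID, IName → ItemID is preserved.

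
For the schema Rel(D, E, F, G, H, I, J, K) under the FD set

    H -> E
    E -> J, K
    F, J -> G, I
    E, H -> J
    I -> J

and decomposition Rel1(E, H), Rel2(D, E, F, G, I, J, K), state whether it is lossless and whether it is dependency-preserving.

Lossless test: (E)⁺ = {E, J, K}, which is a superkey of neither fragment — lossy.
Dependency preservation: E, H → J is not contained in any single fragment, but the restricted closure of its left-hand side across the fragments still reaches the right-hand side; the remaining FDs each lie inside some fragment. All dependencies are preserved.

lossy but dependency-preserving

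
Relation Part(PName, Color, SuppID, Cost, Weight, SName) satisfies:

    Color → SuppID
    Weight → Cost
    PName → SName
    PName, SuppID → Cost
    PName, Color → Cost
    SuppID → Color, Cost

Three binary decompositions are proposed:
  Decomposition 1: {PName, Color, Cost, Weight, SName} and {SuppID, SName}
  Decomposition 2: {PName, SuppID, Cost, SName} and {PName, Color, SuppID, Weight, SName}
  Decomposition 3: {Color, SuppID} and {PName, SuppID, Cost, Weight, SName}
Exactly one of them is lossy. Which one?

Decomposition 1: common = {SName}, closure = {SName} → lossy.
Decomposition 2: common = {PName, SuppID, SName}, closure = {PName, Color, SuppID, Cost, SName} → lossless.
Decomposition 3: common = {SuppID}, closure = {Color, SuppID, Cost} → lossless.

Decomposition 1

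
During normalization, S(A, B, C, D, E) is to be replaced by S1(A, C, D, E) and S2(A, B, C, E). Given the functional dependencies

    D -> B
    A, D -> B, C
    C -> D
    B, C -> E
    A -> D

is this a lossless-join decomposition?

Yes

Common attributes: S1 ∩ S2 = {A, C, E}.
Closure of {A, C, E}: C → D applies, adding D; D → B applies, adding B. So (A, C, E)⁺ = {A, B, C, D, E}.
This closure contains every attribute of S1, so S1 ∩ S2 → S1. The join is lossless.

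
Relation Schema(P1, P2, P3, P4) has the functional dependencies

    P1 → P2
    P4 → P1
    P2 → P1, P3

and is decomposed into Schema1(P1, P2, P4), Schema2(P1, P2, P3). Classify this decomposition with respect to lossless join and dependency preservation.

lossless and dependency-preserving

Lossless test: (P1, P2)⁺ = {P1, P2, P3}, which contains all of one fragment — lossless.
Dependency preservation: every FD's attributes lie within a single fragment, so each can be enforced locally — preserved.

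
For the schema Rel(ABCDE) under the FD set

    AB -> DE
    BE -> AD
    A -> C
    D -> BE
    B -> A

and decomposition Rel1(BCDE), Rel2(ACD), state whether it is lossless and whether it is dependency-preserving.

lossless and dependency-preserving

Lossless test: (CD)⁺ = {ABCDE}, which contains all of one fragment — lossless.
Dependency preservation: AB → DE; BE → AD; B → A are not contained in any single fragment, but the restricted closure of each left-hand side across the fragments still reaches the right-hand side; the remaining FDs each lie inside some fragment. All dependencies are preserved.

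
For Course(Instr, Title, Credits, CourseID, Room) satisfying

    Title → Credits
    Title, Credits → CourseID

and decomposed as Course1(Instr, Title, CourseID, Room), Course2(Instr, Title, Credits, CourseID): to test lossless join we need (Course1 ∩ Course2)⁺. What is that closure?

Course1 ∩ Course2 = {Instr, Title, CourseID}.
Title → Credits applies, adding Credits
Closure: {Instr, Title, Credits, CourseID}.

Instr, Title, Credits, CourseID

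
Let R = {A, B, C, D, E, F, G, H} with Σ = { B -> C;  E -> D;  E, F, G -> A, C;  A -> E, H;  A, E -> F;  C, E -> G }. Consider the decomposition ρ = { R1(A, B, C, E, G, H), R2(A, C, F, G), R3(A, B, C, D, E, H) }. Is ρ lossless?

Yes

Chase test. Columns are A, B, C, D, E, F, G, H; row i has aⱼ where attribute j ∈ Ri, else bᵢⱼ.
Initial tableau (one row per fragment):
  row 1: a1 a2 a3 b14 a5 b16 a7 a8
  row 2: a1 b22 a3 b24 b25 a6 a7 b28
  row 3: a1 a2 a3 a4 a5 b36 b37 a8
Rows 1 and 3 agree on E; apply E→D and equate their D entries.
Rows 1 and 2 agree on A; apply A→E, H and equate their E, H entries.
Rows 1 and 2 agree on A, E; apply A, E→F and equate their F entries.
Rows 1 and 3 agree on A, E; apply A, E→F and equate their F entries.
Rows 1 and 3 agree on C, E; apply C, E→G and equate their G entries.
Rows 1 and 2 agree on E; apply E→D and equate their D entries.
Row 1 is now all distinguished symbols — the join is lossless.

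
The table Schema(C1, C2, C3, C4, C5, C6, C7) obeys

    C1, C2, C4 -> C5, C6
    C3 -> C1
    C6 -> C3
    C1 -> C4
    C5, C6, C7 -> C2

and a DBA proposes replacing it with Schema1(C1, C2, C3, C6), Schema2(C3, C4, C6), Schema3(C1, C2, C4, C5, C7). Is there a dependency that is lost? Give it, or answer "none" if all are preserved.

C5, C6, C7 -> C2

Check C5, C6, C7 → C2: no single fragment contains all of {C2, C5, C6, C7}, and the restricted closure of {C5, C6, C7} across the fragments never reaches {C2}.
C1, C2, C4 → C5, C6 is preserved.
C3 → C1 is preserved.
C6 → C3 is preserved.
C1 → C4 is preserved.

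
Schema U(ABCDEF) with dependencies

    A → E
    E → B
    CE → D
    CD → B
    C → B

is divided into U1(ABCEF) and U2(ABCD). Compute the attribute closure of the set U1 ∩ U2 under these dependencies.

U1 ∩ U2 = {ABC}.
A → E applies, adding E
CE → D applies, adding D
Closure: {ABCDE}.

ABCDE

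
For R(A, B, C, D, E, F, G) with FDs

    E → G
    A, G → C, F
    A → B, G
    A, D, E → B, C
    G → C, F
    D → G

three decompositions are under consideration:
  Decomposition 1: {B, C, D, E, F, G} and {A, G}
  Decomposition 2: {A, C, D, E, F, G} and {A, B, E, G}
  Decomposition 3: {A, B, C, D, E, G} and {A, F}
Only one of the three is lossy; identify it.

Decomposition 1

Decomposition 1: common = {G}, closure = {C, F, G} → lossy.
Decomposition 2: common = {A, E, G}, closure = {A, B, C, E, F, G} → lossless.
Decomposition 3: common = {A}, closure = {A, B, C, F, G} → lossless.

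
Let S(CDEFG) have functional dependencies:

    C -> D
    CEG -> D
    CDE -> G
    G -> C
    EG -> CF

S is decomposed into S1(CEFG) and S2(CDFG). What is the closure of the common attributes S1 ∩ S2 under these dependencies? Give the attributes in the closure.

CDFG

S1 ∩ S2 = {CFG}.
C → D applies, adding D
Closure: {CDFG}.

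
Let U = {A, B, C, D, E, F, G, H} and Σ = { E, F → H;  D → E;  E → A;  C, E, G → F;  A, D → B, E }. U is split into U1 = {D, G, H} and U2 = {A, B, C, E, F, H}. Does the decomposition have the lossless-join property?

Common attributes: U1 ∩ U2 = {H}.
No dependency enlarges {H}, so (H)⁺ = {H}.
The closure contains neither all of U1 = {D, G, H} nor all of U2 = {A, B, C, E, F, H}, so the common attributes are not a superkey of either fragment. The join is lossy.

No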